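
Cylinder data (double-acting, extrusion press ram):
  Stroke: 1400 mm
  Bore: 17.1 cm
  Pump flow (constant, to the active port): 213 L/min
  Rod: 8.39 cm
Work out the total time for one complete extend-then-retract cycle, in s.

Cap-side area A_cap = π/4 × (17.1 cm)² = 229.7 cm^2
Rod-side annular area A_ann = π/4 × (17.1² − 8.39²) = 174.4 cm^2
t_ext = A_cap·L/Q = 9.057 s
t_ret = A_ann·L/Q = 6.877 s
t_cycle = t_ext + t_ret

t ≈ 15.9 s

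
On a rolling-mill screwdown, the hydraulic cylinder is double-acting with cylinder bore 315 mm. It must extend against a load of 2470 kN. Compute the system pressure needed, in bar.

Cap-side area A_cap = π/4 × (315 mm)² = 77930 mm^2
P = F / A = 2470 kN / A

P ≈ 317 bar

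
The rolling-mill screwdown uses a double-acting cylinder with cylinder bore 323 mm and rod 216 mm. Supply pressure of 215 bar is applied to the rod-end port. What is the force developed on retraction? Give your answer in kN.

F ≈ 974 kN

Rod-side annular area A_ann = π/4 × (323² − 216²) = 45300 mm^2
On retraction the pressure acts on the annular area (bore minus rod).
F = P × A_ann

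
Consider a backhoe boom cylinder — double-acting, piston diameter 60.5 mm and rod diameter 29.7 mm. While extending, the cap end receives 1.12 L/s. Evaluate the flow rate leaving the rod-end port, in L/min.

Q_out ≈ 51.0 L/min

Cap-side area A_cap = π/4 × (60.5 mm)² = 2875 mm^2
Rod-side annular area A_ann = π/4 × (60.5² − 29.7²) = 2182 mm^2
Piston speed v = Q_in/A_cap; rod-end outflow Q_out = v × A_ann = Q_in × A_ann/A_cap.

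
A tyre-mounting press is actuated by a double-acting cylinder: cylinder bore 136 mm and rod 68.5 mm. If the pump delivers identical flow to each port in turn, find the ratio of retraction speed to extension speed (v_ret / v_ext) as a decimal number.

v_ret/v_ext ≈ 1.34

Cap-side area A_cap = π/4 × (136 mm)² = 14530 mm^2
Rod-side annular area A_ann = π/4 × (136² − 68.5²) = 10840 mm^2
For equal Q, v ∝ 1/A, so v_ret/v_ext = A_cap/A_ann.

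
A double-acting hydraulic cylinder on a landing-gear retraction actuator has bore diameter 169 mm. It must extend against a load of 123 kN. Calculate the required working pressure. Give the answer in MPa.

P ≈ 5.48 MPa

Cap-side area A_cap = π/4 × (169 mm)² = 22430 mm^2
P = F / A = 123 kN / A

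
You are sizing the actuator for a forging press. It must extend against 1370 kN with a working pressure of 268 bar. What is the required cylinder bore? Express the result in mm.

Extension force acts on the full piston face: F = P × (π/4)D².
D = √(4F / (πP)) = √(4 × 1370 kN / (π × 268 bar))

D ≈ 255 mm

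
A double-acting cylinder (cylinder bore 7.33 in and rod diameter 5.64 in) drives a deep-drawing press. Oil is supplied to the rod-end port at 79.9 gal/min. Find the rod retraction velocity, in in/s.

Rod-side annular area A_ann = π/4 × (7.33² − 5.64²) = 17.22 in^2
Flow into the rod-end port fills the annular volume.
v = Q / A

v ≈ 17.9 in/s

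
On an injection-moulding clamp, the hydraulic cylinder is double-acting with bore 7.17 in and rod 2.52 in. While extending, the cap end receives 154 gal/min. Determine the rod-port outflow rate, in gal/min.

Cap-side area A_cap = π/4 × (7.17 in)² = 40.38 in^2
Rod-side annular area A_ann = π/4 × (7.17² − 2.52²) = 35.39 in^2
Piston speed v = Q_in/A_cap; rod-end outflow Q_out = v × A_ann = Q_in × A_ann/A_cap.

Q_out ≈ 135 gal/min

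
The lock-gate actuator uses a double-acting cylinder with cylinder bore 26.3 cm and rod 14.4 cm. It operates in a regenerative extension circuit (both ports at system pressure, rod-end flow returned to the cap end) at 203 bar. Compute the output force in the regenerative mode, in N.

F ≈ 3.31e5 N

With equal pressure on both faces, forces on the annular region cancel; the net push is pressure × rod cross-section.
Rod cross-section A_rod = π/4 × (14.4 cm)² = 162.9 cm^2
F = P × A_rod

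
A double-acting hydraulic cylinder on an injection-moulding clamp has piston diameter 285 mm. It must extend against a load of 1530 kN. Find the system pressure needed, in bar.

P ≈ 240 bar

Cap-side area A_cap = π/4 × (285 mm)² = 63790 mm^2
P = F / A = 1530 kN / A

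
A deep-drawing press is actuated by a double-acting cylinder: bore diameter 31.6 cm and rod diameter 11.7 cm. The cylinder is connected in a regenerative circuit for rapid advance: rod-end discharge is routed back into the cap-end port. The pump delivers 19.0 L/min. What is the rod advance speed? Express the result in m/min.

In regeneration the rod-end outflow joins the pump flow into the cap end, so the net volume the pump must supply per unit advance equals the rod cross-section area.
Rod cross-section A_rod = π/4 × (11.7 cm)² = 107.5 cm^2
v = Q_pump / A_rod

v ≈ 1.77 m/min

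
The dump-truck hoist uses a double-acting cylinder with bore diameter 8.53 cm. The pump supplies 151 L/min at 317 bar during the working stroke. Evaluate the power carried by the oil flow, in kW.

W ≈ 79.8 kW

Hydraulic power = P × Q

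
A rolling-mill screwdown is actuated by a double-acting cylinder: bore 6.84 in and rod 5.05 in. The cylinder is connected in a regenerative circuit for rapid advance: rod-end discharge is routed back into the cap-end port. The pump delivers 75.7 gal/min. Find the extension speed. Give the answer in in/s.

In regeneration the rod-end outflow joins the pump flow into the cap end, so the net volume the pump must supply per unit advance equals the rod cross-section area.
Rod cross-section A_rod = π/4 × (5.05 in)² = 20.03 in^2
v = Q_pump / A_rod

v ≈ 14.6 in/s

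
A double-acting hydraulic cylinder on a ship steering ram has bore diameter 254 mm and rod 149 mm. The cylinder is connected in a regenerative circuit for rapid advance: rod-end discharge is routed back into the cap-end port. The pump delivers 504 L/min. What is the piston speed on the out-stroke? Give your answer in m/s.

v ≈ 0.482 m/s

In regeneration the rod-end outflow joins the pump flow into the cap end, so the net volume the pump must supply per unit advance equals the rod cross-section area.
Rod cross-section A_rod = π/4 × (149 mm)² = 17440 mm^2
v = Q_pump / A_rod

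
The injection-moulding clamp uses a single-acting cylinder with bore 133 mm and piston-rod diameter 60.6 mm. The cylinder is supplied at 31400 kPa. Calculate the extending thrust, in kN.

F ≈ 436 kN

Cap-side area A_cap = π/4 × (133 mm)² = 13890 mm^2
F = P × A_cap = 31400 kPa × A_cap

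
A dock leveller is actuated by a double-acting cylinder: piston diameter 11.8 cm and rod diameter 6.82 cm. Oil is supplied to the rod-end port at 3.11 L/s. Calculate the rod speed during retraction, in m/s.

v ≈ 0.427 m/s

Rod-side annular area A_ann = π/4 × (11.8² − 6.82²) = 72.83 cm^2
Flow into the rod-end port fills the annular volume.
v = Q / A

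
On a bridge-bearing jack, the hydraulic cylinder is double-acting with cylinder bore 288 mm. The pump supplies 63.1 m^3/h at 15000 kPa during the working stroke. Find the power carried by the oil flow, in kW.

Hydraulic power = P × Q

W ≈ 263 kW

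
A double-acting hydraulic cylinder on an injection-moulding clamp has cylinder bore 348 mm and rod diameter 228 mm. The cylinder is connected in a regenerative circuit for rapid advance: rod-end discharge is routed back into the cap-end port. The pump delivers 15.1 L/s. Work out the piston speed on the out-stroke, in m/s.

v ≈ 0.370 m/s

In regeneration the rod-end outflow joins the pump flow into the cap end, so the net volume the pump must supply per unit advance equals the rod cross-section area.
Rod cross-section A_rod = π/4 × (228 mm)² = 40830 mm^2
v = Q_pump / A_rod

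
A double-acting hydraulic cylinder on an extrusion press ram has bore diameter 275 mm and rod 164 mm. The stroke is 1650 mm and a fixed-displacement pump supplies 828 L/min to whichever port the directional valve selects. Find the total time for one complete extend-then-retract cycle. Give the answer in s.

Cap-side area A_cap = π/4 × (275 mm)² = 59400 mm^2
Rod-side annular area A_ann = π/4 × (275² − 164²) = 38270 mm^2
t_ext = A_cap·L/Q = 7.102 s
t_ret = A_ann·L/Q = 4.576 s
t_cycle = t_ext + t_ret

t ≈ 11.7 s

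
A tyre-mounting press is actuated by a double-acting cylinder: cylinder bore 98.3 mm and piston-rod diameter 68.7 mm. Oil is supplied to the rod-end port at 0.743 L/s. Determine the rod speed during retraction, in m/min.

Rod-side annular area A_ann = π/4 × (98.3² − 68.7²) = 3882 mm^2
Flow into the rod-end port fills the annular volume.
v = Q / A

v ≈ 11.5 m/min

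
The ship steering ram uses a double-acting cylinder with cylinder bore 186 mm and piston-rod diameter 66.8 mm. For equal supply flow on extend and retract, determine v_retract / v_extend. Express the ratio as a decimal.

v_ret/v_ext ≈ 1.15

Cap-side area A_cap = π/4 × (186 mm)² = 27170 mm^2
Rod-side annular area A_ann = π/4 × (186² − 66.8²) = 23670 mm^2
For equal Q, v ∝ 1/A, so v_ret/v_ext = A_cap/A_ann.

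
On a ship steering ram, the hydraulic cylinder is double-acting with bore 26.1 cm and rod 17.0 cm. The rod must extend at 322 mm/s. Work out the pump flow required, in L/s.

Cap-side area A_cap = π/4 × (26.1 cm)² = 535.0 cm^2
Q = A × v

Q ≈ 17.2 L/s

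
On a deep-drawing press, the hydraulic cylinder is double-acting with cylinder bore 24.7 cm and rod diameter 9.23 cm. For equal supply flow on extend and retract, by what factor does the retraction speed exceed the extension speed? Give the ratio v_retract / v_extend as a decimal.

Cap-side area A_cap = π/4 × (24.7 cm)² = 479.2 cm^2
Rod-side annular area A_ann = π/4 × (24.7² − 9.23²) = 412.3 cm^2
For equal Q, v ∝ 1/A, so v_ret/v_ext = A_cap/A_ann.

v_ret/v_ext ≈ 1.16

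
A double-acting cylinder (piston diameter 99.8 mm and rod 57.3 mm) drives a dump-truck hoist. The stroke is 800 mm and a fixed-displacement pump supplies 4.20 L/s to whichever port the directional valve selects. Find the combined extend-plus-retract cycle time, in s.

Cap-side area A_cap = π/4 × (99.8 mm)² = 7823 mm^2
Rod-side annular area A_ann = π/4 × (99.8² − 57.3²) = 5244 mm^2
t_ext = A_cap·L/Q = 1.490 s
t_ret = A_ann·L/Q = 0.9988 s
t_cycle = t_ext + t_ret

t ≈ 2.49 s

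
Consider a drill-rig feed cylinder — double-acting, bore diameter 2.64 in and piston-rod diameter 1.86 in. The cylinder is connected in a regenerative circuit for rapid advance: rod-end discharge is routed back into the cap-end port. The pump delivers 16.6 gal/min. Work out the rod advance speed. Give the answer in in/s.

In regeneration the rod-end outflow joins the pump flow into the cap end, so the net volume the pump must supply per unit advance equals the rod cross-section area.
Rod cross-section A_rod = π/4 × (1.86 in)² = 2.717 in^2
v = Q_pump / A_rod

v ≈ 23.5 in/s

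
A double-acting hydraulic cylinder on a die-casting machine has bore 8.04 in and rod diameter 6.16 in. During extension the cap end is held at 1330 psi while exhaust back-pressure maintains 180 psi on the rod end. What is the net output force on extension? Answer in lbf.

F ≈ 63700 lbf

Cap-side area A_cap = π/4 × (8.04 in)² = 50.77 in^2
Rod-side annular area A_ann = π/4 × (8.04² − 6.16²) = 20.97 in^2
Net thrust = P_cap·A_cap − P_rod·A_ann = 67520 lbf − 3774 lbf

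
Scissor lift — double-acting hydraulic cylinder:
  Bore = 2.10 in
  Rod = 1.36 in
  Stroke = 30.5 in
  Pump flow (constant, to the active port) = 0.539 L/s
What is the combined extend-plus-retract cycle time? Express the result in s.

t ≈ 5.08 s

Cap-side area A_cap = π/4 × (2.10 in)² = 3.464 in^2
Rod-side annular area A_ann = π/4 × (2.10² − 1.36²) = 2.011 in^2
t_ext = A_cap·L/Q = 3.212 s
t_ret = A_ann·L/Q = 1.865 s
t_cycle = t_ext + t_ret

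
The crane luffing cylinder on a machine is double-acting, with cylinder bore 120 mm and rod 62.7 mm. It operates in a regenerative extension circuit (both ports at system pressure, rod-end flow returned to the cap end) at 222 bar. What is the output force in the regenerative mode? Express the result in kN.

With equal pressure on both faces, forces on the annular region cancel; the net push is pressure × rod cross-section.
Rod cross-section A_rod = π/4 × (62.7 mm)² = 3088 mm^2
F = P × A_rod

F ≈ 68.5 kN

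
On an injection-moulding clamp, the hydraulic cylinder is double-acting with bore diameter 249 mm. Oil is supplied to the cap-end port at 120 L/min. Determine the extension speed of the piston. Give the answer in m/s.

Cap-side area A_cap = π/4 × (249 mm)² = 48700 mm^2
v = Q / A

v ≈ 0.0411 m/s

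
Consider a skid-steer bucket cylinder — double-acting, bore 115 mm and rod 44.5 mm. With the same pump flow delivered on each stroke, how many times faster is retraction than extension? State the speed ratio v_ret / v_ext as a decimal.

Cap-side area A_cap = π/4 × (115 mm)² = 10390 mm^2
Rod-side annular area A_ann = π/4 × (115² − 44.5²) = 8832 mm^2
For equal Q, v ∝ 1/A, so v_ret/v_ext = A_cap/A_ann.

v_ret/v_ext ≈ 1.18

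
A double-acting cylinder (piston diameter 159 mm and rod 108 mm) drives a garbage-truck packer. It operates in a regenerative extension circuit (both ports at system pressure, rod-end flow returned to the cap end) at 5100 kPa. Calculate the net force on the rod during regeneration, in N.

F ≈ 46700 N

With equal pressure on both faces, forces on the annular region cancel; the net push is pressure × rod cross-section.
Rod cross-section A_rod = π/4 × (108 mm)² = 9161 mm^2
F = P × A_rod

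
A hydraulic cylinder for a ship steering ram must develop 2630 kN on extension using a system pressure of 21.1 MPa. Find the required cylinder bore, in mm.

Extension force acts on the full piston face: F = P × (π/4)D².
D = √(4F / (πP)) = √(4 × 2630 kN / (π × 21.1 MPa))

D ≈ 398 mm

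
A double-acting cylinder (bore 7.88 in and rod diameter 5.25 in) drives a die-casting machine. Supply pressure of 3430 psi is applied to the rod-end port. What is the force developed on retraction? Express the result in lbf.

F ≈ 93000 lbf

Rod-side annular area A_ann = π/4 × (7.88² − 5.25²) = 27.12 in^2
On retraction the pressure acts on the annular area (bore minus rod).
F = P × A_ann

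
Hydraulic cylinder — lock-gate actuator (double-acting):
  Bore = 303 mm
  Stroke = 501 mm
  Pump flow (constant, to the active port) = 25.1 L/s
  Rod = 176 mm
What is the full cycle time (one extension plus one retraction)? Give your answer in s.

t ≈ 2.39 s

Cap-side area A_cap = π/4 × (303 mm)² = 72110 mm^2
Rod-side annular area A_ann = π/4 × (303² − 176²) = 47780 mm^2
t_ext = A_cap·L/Q = 1.439 s
t_ret = A_ann·L/Q = 0.9537 s
t_cycle = t_ext + t_ret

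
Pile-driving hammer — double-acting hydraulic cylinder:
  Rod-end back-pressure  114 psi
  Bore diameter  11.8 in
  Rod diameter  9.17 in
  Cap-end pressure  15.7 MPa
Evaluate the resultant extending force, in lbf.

Cap-side area A_cap = π/4 × (11.8 in)² = 109.4 in^2
Rod-side annular area A_ann = π/4 × (11.8² − 9.17²) = 43.32 in^2
Net thrust = P_cap·A_cap − P_rod·A_ann = 2.490e5 lbf − 4938 lbf

F ≈ 2.44e5 lbf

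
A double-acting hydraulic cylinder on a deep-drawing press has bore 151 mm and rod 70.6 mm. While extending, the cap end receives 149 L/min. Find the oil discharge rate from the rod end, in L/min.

Q_out ≈ 116 L/min

Cap-side area A_cap = π/4 × (151 mm)² = 17910 mm^2
Rod-side annular area A_ann = π/4 × (151² − 70.6²) = 13990 mm^2
Piston speed v = Q_in/A_cap; rod-end outflow Q_out = v × A_ann = Q_in × A_ann/A_cap.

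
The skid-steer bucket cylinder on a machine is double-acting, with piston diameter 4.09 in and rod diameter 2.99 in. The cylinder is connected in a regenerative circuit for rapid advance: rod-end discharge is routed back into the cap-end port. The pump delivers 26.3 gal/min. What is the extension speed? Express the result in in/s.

In regeneration the rod-end outflow joins the pump flow into the cap end, so the net volume the pump must supply per unit advance equals the rod cross-section area.
Rod cross-section A_rod = π/4 × (2.99 in)² = 7.022 in^2
v = Q_pump / A_rod

v ≈ 14.4 in/s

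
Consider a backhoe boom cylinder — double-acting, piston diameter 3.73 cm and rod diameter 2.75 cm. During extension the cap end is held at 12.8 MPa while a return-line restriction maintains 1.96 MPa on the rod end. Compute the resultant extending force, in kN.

Cap-side area A_cap = π/4 × (3.73 cm)² = 10.93 cm^2
Rod-side annular area A_ann = π/4 × (3.73² − 2.75²) = 4.988 cm^2
Net thrust = P_cap·A_cap − P_rod·A_ann = 13.99 kN − 0.9776 kN

F ≈ 13.0 kN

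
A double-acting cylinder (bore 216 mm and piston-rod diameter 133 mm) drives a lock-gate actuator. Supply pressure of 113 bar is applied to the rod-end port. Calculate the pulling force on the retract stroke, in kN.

F ≈ 257 kN

Rod-side annular area A_ann = π/4 × (216² − 133²) = 22750 mm^2
On retraction the pressure acts on the annular area (bore minus rod).
F = P × A_ann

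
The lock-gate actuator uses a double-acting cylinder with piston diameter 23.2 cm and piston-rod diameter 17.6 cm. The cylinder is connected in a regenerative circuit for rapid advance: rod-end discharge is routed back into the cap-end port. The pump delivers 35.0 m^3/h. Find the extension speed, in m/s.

In regeneration the rod-end outflow joins the pump flow into the cap end, so the net volume the pump must supply per unit advance equals the rod cross-section area.
Rod cross-section A_rod = π/4 × (17.6 cm)² = 243.3 cm^2
v = Q_pump / A_rod

v ≈ 0.400 m/s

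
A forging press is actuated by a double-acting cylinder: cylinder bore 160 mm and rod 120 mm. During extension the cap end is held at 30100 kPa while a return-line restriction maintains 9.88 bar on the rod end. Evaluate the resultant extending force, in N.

Cap-side area A_cap = π/4 × (160 mm)² = 20110 mm^2
Rod-side annular area A_ann = π/4 × (160² − 120²) = 8796 mm^2
Net thrust = P_cap·A_cap − P_rod·A_ann = 6.052e5 N − 8691 N

F ≈ 5.97e5 N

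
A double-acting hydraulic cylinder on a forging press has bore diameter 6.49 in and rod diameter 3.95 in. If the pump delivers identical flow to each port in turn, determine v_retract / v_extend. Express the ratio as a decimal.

v_ret/v_ext ≈ 1.59

Cap-side area A_cap = π/4 × (6.49 in)² = 33.08 in^2
Rod-side annular area A_ann = π/4 × (6.49² − 3.95²) = 20.83 in^2
For equal Q, v ∝ 1/A, so v_ret/v_ext = A_cap/A_ann.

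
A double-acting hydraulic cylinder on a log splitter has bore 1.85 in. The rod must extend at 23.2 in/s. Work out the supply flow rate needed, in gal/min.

Q ≈ 16.2 gal/min

Cap-side area A_cap = π/4 × (1.85 in)² = 2.688 in^2
Q = A × v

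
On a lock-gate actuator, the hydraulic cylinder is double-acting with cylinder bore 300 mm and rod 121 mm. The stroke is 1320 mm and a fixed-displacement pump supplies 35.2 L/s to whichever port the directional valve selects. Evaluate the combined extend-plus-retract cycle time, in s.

t ≈ 4.87 s

Cap-side area A_cap = π/4 × (300 mm)² = 70690 mm^2
Rod-side annular area A_ann = π/4 × (300² − 121²) = 59190 mm^2
t_ext = A_cap·L/Q = 2.651 s
t_ret = A_ann·L/Q = 2.220 s
t_cycle = t_ext + t_ret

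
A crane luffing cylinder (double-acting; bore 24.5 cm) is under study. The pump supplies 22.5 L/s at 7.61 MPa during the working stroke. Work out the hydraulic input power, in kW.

Hydraulic power = P × Q

W ≈ 171 kW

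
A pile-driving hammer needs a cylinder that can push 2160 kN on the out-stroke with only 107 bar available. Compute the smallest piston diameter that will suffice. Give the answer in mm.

D ≈ 507 mm

Extension force acts on the full piston face: F = P × (π/4)D².
D = √(4F / (πP)) = √(4 × 2160 kN / (π × 107 bar))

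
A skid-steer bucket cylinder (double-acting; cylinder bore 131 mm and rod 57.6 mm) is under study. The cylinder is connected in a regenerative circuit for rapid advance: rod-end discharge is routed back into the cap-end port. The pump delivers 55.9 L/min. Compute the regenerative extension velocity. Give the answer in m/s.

In regeneration the rod-end outflow joins the pump flow into the cap end, so the net volume the pump must supply per unit advance equals the rod cross-section area.
Rod cross-section A_rod = π/4 × (57.6 mm)² = 2606 mm^2
v = Q_pump / A_rod

v ≈ 0.358 m/s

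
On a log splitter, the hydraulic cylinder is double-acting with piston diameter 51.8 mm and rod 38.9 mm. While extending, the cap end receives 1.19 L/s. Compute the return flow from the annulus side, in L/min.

Cap-side area A_cap = π/4 × (51.8 mm)² = 2107 mm^2
Rod-side annular area A_ann = π/4 × (51.8² − 38.9²) = 918.9 mm^2
Piston speed v = Q_in/A_cap; rod-end outflow Q_out = v × A_ann = Q_in × A_ann/A_cap.

Q_out ≈ 31.1 L/min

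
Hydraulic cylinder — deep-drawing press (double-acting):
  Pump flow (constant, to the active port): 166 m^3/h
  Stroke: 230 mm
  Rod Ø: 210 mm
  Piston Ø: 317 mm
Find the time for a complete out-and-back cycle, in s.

Cap-side area A_cap = π/4 × (317 mm)² = 78920 mm^2
Rod-side annular area A_ann = π/4 × (317² − 210²) = 44290 mm^2
t_ext = A_cap·L/Q = 0.3937 s
t_ret = A_ann·L/Q = 0.2209 s
t_cycle = t_ext + t_ret

t ≈ 0.615 s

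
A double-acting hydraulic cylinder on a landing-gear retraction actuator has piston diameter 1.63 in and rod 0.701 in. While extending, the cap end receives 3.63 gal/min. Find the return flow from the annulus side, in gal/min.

Cap-side area A_cap = π/4 × (1.63 in)² = 2.087 in^2
Rod-side annular area A_ann = π/4 × (1.63² − 0.701²) = 1.701 in^2
Piston speed v = Q_in/A_cap; rod-end outflow Q_out = v × A_ann = Q_in × A_ann/A_cap.

Q_out ≈ 2.96 gal/min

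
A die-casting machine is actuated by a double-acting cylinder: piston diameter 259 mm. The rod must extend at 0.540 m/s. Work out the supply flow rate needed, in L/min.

Q ≈ 1710 L/min

Cap-side area A_cap = π/4 × (259 mm)² = 52690 mm^2
Q = A × v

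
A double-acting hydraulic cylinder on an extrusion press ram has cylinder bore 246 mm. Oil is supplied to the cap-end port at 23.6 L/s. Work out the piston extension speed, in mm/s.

v ≈ 497 mm/s

Cap-side area A_cap = π/4 × (246 mm)² = 47530 mm^2
v = Q / A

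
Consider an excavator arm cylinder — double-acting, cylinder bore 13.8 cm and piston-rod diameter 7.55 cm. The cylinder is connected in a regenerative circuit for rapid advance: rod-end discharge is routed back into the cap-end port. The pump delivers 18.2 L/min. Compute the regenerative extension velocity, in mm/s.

v ≈ 67.8 mm/s

In regeneration the rod-end outflow joins the pump flow into the cap end, so the net volume the pump must supply per unit advance equals the rod cross-section area.
Rod cross-section A_rod = π/4 × (7.55 cm)² = 44.77 cm^2
v = Q_pump / A_rod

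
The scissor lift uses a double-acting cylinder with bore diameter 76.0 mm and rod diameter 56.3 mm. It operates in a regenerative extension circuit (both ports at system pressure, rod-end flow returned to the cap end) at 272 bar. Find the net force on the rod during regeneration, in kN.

F ≈ 67.7 kN

With equal pressure on both faces, forces on the annular region cancel; the net push is pressure × rod cross-section.
Rod cross-section A_rod = π/4 × (56.3 mm)² = 2489 mm^2
F = P × A_rod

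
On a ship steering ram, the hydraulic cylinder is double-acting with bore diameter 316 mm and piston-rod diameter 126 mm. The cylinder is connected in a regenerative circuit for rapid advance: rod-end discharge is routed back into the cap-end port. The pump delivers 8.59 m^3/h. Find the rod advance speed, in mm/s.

v ≈ 191 mm/s

In regeneration the rod-end outflow joins the pump flow into the cap end, so the net volume the pump must supply per unit advance equals the rod cross-section area.
Rod cross-section A_rod = π/4 × (126 mm)² = 12470 mm^2
v = Q_pump / A_rod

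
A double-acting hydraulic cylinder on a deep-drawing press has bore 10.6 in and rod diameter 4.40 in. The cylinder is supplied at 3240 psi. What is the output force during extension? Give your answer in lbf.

Cap-side area A_cap = π/4 × (10.6 in)² = 88.25 in^2
F = P × A_cap = 3240 psi × A_cap

F ≈ 2.86e5 lbf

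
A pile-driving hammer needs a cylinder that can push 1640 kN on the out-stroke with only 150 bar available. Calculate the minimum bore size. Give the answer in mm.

D ≈ 373 mm

Extension force acts on the full piston face: F = P × (π/4)D².
D = √(4F / (πP)) = √(4 × 1640 kN / (π × 150 bar))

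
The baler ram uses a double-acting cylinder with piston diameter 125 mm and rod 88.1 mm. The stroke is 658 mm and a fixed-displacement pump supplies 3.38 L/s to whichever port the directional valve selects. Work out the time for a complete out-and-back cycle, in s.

Cap-side area A_cap = π/4 × (125 mm)² = 12270 mm^2
Rod-side annular area A_ann = π/4 × (125² − 88.1²) = 6176 mm^2
t_ext = A_cap·L/Q = 2.389 s
t_ret = A_ann·L/Q = 1.202 s
t_cycle = t_ext + t_ret

t ≈ 3.59 s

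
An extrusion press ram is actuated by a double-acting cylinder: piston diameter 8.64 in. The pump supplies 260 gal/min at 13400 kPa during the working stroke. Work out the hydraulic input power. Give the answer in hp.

W ≈ 295 hp

Hydraulic power = P × Q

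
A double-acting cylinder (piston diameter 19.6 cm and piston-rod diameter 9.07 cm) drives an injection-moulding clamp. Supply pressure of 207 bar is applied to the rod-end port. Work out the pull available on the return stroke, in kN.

Rod-side annular area A_ann = π/4 × (19.6² − 9.07²) = 237.1 cm^2
On retraction the pressure acts on the annular area (bore minus rod).
F = P × A_ann

F ≈ 491 kN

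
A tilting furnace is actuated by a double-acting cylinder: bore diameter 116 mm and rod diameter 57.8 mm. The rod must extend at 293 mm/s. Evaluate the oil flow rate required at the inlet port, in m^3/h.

Q ≈ 11.1 m^3/h

Cap-side area A_cap = π/4 × (116 mm)² = 10570 mm^2
Q = A × v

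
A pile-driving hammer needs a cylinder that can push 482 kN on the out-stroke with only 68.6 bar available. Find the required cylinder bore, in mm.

Extension force acts on the full piston face: F = P × (π/4)D².
D = √(4F / (πP)) = √(4 × 482 kN / (π × 68.6 bar))

D ≈ 299 mm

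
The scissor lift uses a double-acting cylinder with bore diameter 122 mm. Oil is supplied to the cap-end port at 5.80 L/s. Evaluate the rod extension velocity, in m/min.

Cap-side area A_cap = π/4 × (122 mm)² = 11690 mm^2
v = Q / A

v ≈ 29.8 m/min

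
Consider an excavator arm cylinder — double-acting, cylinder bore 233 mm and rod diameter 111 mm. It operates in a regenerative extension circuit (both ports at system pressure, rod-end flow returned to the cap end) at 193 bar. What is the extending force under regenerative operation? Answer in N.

With equal pressure on both faces, forces on the annular region cancel; the net push is pressure × rod cross-section.
Rod cross-section A_rod = π/4 × (111 mm)² = 9677 mm^2
F = P × A_rod

F ≈ 1.87e5 N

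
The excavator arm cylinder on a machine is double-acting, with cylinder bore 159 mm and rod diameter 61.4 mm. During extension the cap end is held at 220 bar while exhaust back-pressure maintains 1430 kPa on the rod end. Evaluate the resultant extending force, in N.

Cap-side area A_cap = π/4 × (159 mm)² = 19860 mm^2
Rod-side annular area A_ann = π/4 × (159² − 61.4²) = 16890 mm^2
Net thrust = P_cap·A_cap − P_rod·A_ann = 4.368e5 N − 24160 N

F ≈ 4.13e5 N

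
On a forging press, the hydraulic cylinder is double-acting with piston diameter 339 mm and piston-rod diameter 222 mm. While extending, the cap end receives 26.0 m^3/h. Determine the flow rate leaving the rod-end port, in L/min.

Cap-side area A_cap = π/4 × (339 mm)² = 90260 mm^2
Rod-side annular area A_ann = π/4 × (339² − 222²) = 51550 mm^2
Piston speed v = Q_in/A_cap; rod-end outflow Q_out = v × A_ann = Q_in × A_ann/A_cap.

Q_out ≈ 247 L/min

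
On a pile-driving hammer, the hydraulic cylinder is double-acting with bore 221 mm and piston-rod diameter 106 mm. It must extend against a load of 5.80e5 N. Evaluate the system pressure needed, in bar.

Cap-side area A_cap = π/4 × (221 mm)² = 38360 mm^2
P = F / A = 5.80e5 N / A

P ≈ 151 bar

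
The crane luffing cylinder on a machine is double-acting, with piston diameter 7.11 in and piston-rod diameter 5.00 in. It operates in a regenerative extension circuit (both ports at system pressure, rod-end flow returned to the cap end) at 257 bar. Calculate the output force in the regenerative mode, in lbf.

With equal pressure on both faces, forces on the annular region cancel; the net push is pressure × rod cross-section.
Rod cross-section A_rod = π/4 × (5.00 in)² = 19.63 in^2
F = P × A_rod

F ≈ 73200 lbf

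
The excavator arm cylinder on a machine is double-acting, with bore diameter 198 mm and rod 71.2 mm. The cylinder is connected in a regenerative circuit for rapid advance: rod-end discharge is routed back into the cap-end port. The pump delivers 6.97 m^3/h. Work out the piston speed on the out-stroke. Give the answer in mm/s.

v ≈ 486 mm/s

In regeneration the rod-end outflow joins the pump flow into the cap end, so the net volume the pump must supply per unit advance equals the rod cross-section area.
Rod cross-section A_rod = π/4 × (71.2 mm)² = 3982 mm^2
v = Q_pump / A_rod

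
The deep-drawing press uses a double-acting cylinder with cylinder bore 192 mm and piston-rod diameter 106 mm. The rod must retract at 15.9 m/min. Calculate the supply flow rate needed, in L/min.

Rod-side annular area A_ann = π/4 × (192² − 106²) = 20130 mm^2
Q = A × v

Q ≈ 320 L/min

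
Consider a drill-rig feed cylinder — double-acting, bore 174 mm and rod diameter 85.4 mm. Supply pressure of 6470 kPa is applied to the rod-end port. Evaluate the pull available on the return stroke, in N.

F ≈ 1.17e5 N

Rod-side annular area A_ann = π/4 × (174² − 85.4²) = 18050 mm^2
On retraction the pressure acts on the annular area (bore minus rod).
F = P × A_ann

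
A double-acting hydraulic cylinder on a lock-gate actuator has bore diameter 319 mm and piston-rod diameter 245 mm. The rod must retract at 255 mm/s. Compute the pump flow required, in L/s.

Rod-side annular area A_ann = π/4 × (319² − 245²) = 32780 mm^2
Q = A × v

Q ≈ 8.36 L/s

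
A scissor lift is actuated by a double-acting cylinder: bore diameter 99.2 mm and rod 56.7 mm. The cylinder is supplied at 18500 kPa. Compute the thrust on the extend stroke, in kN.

Cap-side area A_cap = π/4 × (99.2 mm)² = 7729 mm^2
F = P × A_cap = 18500 kPa × A_cap

F ≈ 143 kN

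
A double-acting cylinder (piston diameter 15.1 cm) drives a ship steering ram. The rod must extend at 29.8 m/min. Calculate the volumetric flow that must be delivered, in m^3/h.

Q ≈ 32.0 m^3/h

Cap-side area A_cap = π/4 × (15.1 cm)² = 179.1 cm^2
Q = A × v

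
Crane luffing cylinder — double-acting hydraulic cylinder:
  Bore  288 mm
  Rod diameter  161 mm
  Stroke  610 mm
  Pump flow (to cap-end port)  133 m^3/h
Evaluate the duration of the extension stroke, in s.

Cap-side area A_cap = π/4 × (288 mm)² = 65140 mm^2
Swept volume V = A × L; t = V / Q = A·L / Q

t ≈ 1.08 s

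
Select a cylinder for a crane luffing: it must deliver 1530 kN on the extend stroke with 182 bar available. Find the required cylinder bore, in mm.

Extension force acts on the full piston face: F = P × (π/4)D².
D = √(4F / (πP)) = √(4 × 1530 kN / (π × 182 bar))

D ≈ 327 mm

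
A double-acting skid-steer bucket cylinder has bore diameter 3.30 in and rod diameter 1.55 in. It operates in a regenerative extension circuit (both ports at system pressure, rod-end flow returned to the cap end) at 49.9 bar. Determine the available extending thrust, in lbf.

F ≈ 1370 lbf

With equal pressure on both faces, forces on the annular region cancel; the net push is pressure × rod cross-section.
Rod cross-section A_rod = π/4 × (1.55 in)² = 1.887 in^2
F = P × A_rod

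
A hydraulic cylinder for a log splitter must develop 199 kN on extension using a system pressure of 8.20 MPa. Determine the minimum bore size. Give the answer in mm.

D ≈ 176 mm

Extension force acts on the full piston face: F = P × (π/4)D².
D = √(4F / (πP)) = √(4 × 199 kN / (π × 8.20 MPa))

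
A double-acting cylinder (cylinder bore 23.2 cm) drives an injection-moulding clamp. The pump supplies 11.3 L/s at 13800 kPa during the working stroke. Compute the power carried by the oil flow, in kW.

Hydraulic power = P × Q

W ≈ 156 kW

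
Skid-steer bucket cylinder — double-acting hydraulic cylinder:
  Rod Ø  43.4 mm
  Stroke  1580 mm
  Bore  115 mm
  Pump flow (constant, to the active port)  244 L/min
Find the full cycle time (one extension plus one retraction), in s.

t ≈ 7.50 s

Cap-side area A_cap = π/4 × (115 mm)² = 10390 mm^2
Rod-side annular area A_ann = π/4 × (115² − 43.4²) = 8908 mm^2
t_ext = A_cap·L/Q = 4.036 s
t_ret = A_ann·L/Q = 3.461 s
t_cycle = t_ext + t_ret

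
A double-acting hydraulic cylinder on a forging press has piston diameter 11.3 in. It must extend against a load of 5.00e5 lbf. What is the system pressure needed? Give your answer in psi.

Cap-side area A_cap = π/4 × (11.3 in)² = 100.3 in^2
P = F / A = 5.00e5 lbf / A

P ≈ 4990 psi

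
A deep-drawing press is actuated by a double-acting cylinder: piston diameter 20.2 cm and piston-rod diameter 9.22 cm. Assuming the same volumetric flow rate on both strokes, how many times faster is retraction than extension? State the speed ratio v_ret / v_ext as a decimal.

v_ret/v_ext ≈ 1.26

Cap-side area A_cap = π/4 × (20.2 cm)² = 320.5 cm^2
Rod-side annular area A_ann = π/4 × (20.2² − 9.22²) = 253.7 cm^2
For equal Q, v ∝ 1/A, so v_ret/v_ext = A_cap/A_ann.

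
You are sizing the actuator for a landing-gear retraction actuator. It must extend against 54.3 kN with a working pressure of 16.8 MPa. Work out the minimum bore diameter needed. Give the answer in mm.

Extension force acts on the full piston face: F = P × (π/4)D².
D = √(4F / (πP)) = √(4 × 54.3 kN / (π × 16.8 MPa))

D ≈ 64.2 mm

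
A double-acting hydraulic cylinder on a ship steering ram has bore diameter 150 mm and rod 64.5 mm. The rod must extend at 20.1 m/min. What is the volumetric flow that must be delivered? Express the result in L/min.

Cap-side area A_cap = π/4 × (150 mm)² = 17670 mm^2
Q = A × v

Q ≈ 355 L/min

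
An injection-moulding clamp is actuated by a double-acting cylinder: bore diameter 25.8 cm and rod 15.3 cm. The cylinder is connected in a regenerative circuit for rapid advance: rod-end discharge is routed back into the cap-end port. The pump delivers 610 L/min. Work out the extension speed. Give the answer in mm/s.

v ≈ 553 mm/s

In regeneration the rod-end outflow joins the pump flow into the cap end, so the net volume the pump must supply per unit advance equals the rod cross-section area.
Rod cross-section A_rod = π/4 × (15.3 cm)² = 183.9 cm^2
v = Q_pump / A_rod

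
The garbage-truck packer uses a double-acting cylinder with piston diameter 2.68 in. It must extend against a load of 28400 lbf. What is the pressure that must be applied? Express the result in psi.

Cap-side area A_cap = π/4 × (2.68 in)² = 5.641 in^2
P = F / A = 28400 lbf / A

P ≈ 5030 psi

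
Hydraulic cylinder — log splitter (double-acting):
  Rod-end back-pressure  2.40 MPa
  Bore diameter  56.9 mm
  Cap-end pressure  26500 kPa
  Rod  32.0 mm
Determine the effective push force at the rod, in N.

F ≈ 63200 N

Cap-side area A_cap = π/4 × (56.9 mm)² = 2543 mm^2
Rod-side annular area A_ann = π/4 × (56.9² − 32.0²) = 1739 mm^2
Net thrust = P_cap·A_cap − P_rod·A_ann = 67380 N − 4173 N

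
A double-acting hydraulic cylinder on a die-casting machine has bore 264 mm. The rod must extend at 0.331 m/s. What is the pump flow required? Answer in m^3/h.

Cap-side area A_cap = π/4 × (264 mm)² = 54740 mm^2
Q = A × v

Q ≈ 65.2 m^3/h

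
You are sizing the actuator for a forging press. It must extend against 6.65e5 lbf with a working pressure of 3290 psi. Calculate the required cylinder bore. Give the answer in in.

Extension force acts on the full piston face: F = P × (π/4)D².
D = √(4F / (πP)) = √(4 × 6.65e5 lbf / (π × 3290 psi))

D ≈ 16.0 in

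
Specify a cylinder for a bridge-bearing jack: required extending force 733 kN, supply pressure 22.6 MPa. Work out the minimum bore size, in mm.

Extension force acts on the full piston face: F = P × (π/4)D².
D = √(4F / (πP)) = √(4 × 733 kN / (π × 22.6 MPa))

D ≈ 203 mm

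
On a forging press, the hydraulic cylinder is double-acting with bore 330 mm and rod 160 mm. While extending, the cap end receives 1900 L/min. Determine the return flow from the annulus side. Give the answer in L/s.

Q_out ≈ 24.2 L/s

Cap-side area A_cap = π/4 × (330 mm)² = 85530 mm^2
Rod-side annular area A_ann = π/4 × (330² − 160²) = 65420 mm^2
Piston speed v = Q_in/A_cap; rod-end outflow Q_out = v × A_ann = Q_in × A_ann/A_cap.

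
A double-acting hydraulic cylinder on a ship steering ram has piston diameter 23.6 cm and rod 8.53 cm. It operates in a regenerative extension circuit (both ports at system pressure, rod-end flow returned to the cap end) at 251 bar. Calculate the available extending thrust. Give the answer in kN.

F ≈ 143 kN

With equal pressure on both faces, forces on the annular region cancel; the net push is pressure × rod cross-section.
Rod cross-section A_rod = π/4 × (8.53 cm)² = 57.15 cm^2
F = P × A_rod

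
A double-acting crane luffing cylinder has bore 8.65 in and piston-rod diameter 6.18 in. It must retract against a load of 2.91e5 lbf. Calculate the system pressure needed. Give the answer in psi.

Rod-side annular area A_ann = π/4 × (8.65² − 6.18²) = 28.77 in^2
Retraction: pressure acts on the annular area.
P = F / A = 2.91e5 lbf / A

P ≈ 10100 psi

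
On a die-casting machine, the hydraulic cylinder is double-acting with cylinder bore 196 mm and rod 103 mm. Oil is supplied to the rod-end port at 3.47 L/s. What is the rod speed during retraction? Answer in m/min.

v ≈ 9.53 m/min

Rod-side annular area A_ann = π/4 × (196² − 103²) = 21840 mm^2
Flow into the rod-end port fills the annular volume.
v = Q / A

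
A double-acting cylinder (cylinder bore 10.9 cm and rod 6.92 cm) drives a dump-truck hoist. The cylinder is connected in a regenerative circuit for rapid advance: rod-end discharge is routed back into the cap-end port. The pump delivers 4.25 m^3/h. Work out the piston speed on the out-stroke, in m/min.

In regeneration the rod-end outflow joins the pump flow into the cap end, so the net volume the pump must supply per unit advance equals the rod cross-section area.
Rod cross-section A_rod = π/4 × (6.92 cm)² = 37.61 cm^2
v = Q_pump / A_rod

v ≈ 18.8 m/min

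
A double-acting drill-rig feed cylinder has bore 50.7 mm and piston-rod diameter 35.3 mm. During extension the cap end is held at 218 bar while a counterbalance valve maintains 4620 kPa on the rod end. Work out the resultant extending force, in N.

Cap-side area A_cap = π/4 × (50.7 mm)² = 2019 mm^2
Rod-side annular area A_ann = π/4 × (50.7² − 35.3²) = 1040 mm^2
Net thrust = P_cap·A_cap − P_rod·A_ann = 44010 N − 4806 N

F ≈ 39200 N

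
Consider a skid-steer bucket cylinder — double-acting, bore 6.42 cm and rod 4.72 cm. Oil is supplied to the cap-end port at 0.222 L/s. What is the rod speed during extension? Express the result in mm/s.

Cap-side area A_cap = π/4 × (6.42 cm)² = 32.37 cm^2
v = Q / A

v ≈ 68.6 mm/s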